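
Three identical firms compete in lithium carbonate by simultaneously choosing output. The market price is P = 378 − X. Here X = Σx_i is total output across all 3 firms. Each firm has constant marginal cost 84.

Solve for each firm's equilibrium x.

A representative firm's profit is π_i = x_i(378 − X) − 84x_i, with X = x_i + Σ_{j≠i} x_j.
First-order condition: 294 − 2x_i − Σ_{j≠i} x_j = 0.
With identical firms, set every x_j = x: then 294 − 2x − 2x = 0, i.e. x = 294/4 = 73.5.

73.5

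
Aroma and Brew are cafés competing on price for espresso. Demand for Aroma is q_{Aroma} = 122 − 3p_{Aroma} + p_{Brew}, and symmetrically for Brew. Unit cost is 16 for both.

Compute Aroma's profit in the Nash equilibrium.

972

Aroma's profit: π = (p_{Aroma} − 16)(122 − 3p_{Aroma} + p_{Brew}).
∂π/∂p_{Aroma} = 170 − 6p_{Aroma} + p_{Brew} = 0 ⇒ p_{Aroma} = 85/3 + (1/6)p_{Brew}.
The game is symmetric, so in equilibrium p_{Brew} = p_{Aroma}: the reaction function gives (5/6)p_{Aroma} = 85/3, hence p_{Aroma} = 34.
q_{Aroma} = 122 − 3·34 + 34 = 54.
Profit = (34 − 16)·54 = 972.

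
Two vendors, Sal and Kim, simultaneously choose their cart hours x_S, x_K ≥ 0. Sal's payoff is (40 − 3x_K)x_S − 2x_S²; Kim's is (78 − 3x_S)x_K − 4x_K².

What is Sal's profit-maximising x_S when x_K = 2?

Expanding Sal's payoff: 40x_S − 3x_Kx_S − 2x_S².
∂π/∂x_S = 40 − 3x_K − 4x_S = 0, so x_S = 10 − 0.75x_K.
At x_K = 2: x_S = 10 − 0.75·2 = 8.5.

8.5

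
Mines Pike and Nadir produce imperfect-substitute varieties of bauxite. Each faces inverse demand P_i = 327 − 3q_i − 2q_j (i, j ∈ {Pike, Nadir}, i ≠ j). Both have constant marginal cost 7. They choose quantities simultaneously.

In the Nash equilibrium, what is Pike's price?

Mine Pike's profit: π = q_{Pike}(327 − 3q_{Pike} − 2q_{Nadir}) − 7q_{Pike}.
∂π/∂q_{Pike} = 320 − 6q_{Pike} − 2q_{Nadir} = 0 ⇒ q_{Pike} = 160/3 − (1/3)q_{Nadir}.
Setting q_{Pike} = q_{Nadir} in the reaction function: q_{Pike} = 160/3 − (1/3)q_{Pike}, so q_{Pike} = (160/3) / (4/3) = 40.
P_{Pike} = 327 − 3·40 − 2·40 = 127.

127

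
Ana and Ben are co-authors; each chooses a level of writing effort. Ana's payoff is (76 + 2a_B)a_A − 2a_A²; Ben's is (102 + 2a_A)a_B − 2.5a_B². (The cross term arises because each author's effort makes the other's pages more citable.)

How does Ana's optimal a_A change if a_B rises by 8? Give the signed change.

Expanding Ana's payoff: 76a_A + 2a_Ba_A − 2a_A².
∂π/∂a_A = 76 + 2a_B − 4a_A = 0, so a_A = 19 + 0.5a_B.
The reaction-function slope is 0.5, so an 8-unit rise in a_B moves a_A by 0.5 × 8 = 4. Ana's best response rises — the actions are strategic complements.

4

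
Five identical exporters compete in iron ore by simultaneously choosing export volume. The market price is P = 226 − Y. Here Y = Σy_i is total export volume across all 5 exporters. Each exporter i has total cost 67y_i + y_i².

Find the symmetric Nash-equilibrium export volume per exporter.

A representative exporter's profit is π_i = y_i(226 − Y) − 67y_i − y_i², with Y = y_i + Σ_{j≠i} y_j.
First-order condition: 159 − 4y_i − Σ_{j≠i} y_j = 0.
With identical exporters, set every y_j = y: then 159 − 4y − 4y = 0, i.e. y = 159/8 = 19.875.

19.875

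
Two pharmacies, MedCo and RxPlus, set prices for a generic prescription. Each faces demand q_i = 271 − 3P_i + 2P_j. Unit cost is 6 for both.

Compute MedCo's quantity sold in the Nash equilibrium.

MedCo's profit: π = (P_{MedCo} − 6)(271 − 3P_{MedCo} + 2P_{RxPlus}).
∂π/∂P_{MedCo} = 289 − 6P_{MedCo} + 2P_{RxPlus} = 0 ⇒ P_{MedCo} = 289/6 + (1/3)P_{RxPlus}.
The game is symmetric, so in equilibrium P_{RxPlus} = P_{MedCo}: the reaction function gives (2/3)P_{MedCo} = 289/6, hence P_{MedCo} = 72.25.
q_{MedCo} = 271 − 3·72.25 + 2·72.25 = 198.75.

198.75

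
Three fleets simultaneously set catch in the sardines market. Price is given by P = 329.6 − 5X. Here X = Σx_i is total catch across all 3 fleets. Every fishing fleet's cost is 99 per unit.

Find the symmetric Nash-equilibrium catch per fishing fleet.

11.53

A representative fishing fleet's profit is π_i = x_i(329.6 − 5X) − 99x_i, with X = x_i + Σ_{j≠i} x_j.
First-order condition: 230.6 − 10x_i − 5Σ_{j≠i} x_j = 0.
In a symmetric equilibrium every fishing fleet chooses the same x, so Σ_{j≠i} x_j = 2x. The condition becomes 230.6 − 20x = 0, giving x = 230.6/20 = 11.53.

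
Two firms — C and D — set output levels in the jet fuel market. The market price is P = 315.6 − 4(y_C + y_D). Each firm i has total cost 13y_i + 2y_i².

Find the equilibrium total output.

37.825

Firm C's profit: π = y_C(315.6 − 4(y_C + y_D)) − 13y_C − 2y_C².
∂π/∂y_C = 302.6 − 12y_C − 4y_D = 0, so y_C = 1513/60 − (1/3)y_D.
The game is symmetric, so in equilibrium y_D = y_C: the reaction function gives (4/3)y_C = 1513/60, hence y_C = 18.9125.
Total output: 18.9125 + 18.9125 = 37.825.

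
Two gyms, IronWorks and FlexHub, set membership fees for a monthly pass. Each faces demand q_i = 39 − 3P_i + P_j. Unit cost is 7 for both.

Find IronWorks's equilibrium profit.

75

IronWorks's profit: π = (P_{IronWorks} − 7)(39 − 3P_{IronWorks} + P_{FlexHub}).
∂π/∂P_{IronWorks} = 60 − 6P_{IronWorks} + P_{FlexHub} = 0 ⇒ P_{IronWorks} = 10 + (1/6)P_{FlexHub}.
The game is symmetric, so in equilibrium P_{FlexHub} = P_{IronWorks}: the reaction function gives (5/6)P_{IronWorks} = 10, hence P_{IronWorks} = 12.
q_{IronWorks} = 39 − 3·12 + 12 = 15.
Profit = (12 − 7)·15 = 75.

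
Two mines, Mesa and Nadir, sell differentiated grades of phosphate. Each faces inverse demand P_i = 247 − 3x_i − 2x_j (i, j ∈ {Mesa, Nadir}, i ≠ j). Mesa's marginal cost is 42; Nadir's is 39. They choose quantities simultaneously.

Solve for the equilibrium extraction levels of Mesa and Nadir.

Mine Mesa's profit: π = x_{Mesa}(247 − 3x_{Mesa} − 2x_{Nadir}) − 42x_{Mesa}.
∂π/∂x_{Mesa} = 205 − 6x_{Mesa} − 2x_{Nadir} = 0 ⇒ x_{Mesa} = 205/6 − (1/3)x_{Nadir}.
Similarly x_{Nadir} = 104/3 − (1/3)x_{Mesa}.
Substituting the second reaction function into the first: x_{Mesa} = 205/6 − (1/3)(104/3 − (1/3)x_{Mesa}), which gives (8/9)x_{Mesa} = 407/18 ⇒ x_{Mesa} = 25.4375.
Then x_{Nadir} = 104/3 − (1/3)·25.4375 = 26.1875.

25.4375, 26.1875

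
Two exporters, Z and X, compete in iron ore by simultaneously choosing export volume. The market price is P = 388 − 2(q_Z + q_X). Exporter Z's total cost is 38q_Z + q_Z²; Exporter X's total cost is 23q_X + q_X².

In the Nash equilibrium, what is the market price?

209.25

Exporter Z's profit: π = q_Z(388 − 2(q_Z + q_X)) − 38q_Z − q_Z².
∂π/∂q_Z = 350 − 6q_Z − 2q_X = 0, so q_Z = 175/3 − (1/3)q_X.
By the same steps for X: q_X = 365/6 − (1/3)q_Z.
Substituting the second reaction function into the first: q_Z = 175/3 − (1/3)(365/6 − (1/3)q_Z), which gives (8/9)q_Z = 685/18 ⇒ q_Z = 42.8125.
Then q_X = 365/6 − (1/3)·42.8125 = 46.5625.
Equilibrium price: P = 388 − 2·89.375 = 209.25.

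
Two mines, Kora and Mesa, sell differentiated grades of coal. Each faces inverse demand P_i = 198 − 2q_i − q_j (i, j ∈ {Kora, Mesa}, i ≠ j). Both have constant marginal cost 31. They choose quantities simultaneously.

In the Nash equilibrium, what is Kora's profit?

2231.12

Mine Kora's profit: π = q_{Kora}(198 − 2q_{Kora} − q_{Mesa}) − 31q_{Kora}.
∂π/∂q_{Kora} = 167 − 4q_{Kora} − q_{Mesa} = 0 ⇒ q_{Kora} = 41.75 − 0.25q_{Mesa}.
Setting q_{Kora} = q_{Mesa} in the reaction function: q_{Kora} = 41.75 − 0.25q_{Kora}, so q_{Kora} = 41.75 / 1.25 = 33.4.
P_{Kora} = 198 − 2·33.4 − 33.4 = 97.8.
Profit = (97.8 − 31)·33.4 = 2231.12.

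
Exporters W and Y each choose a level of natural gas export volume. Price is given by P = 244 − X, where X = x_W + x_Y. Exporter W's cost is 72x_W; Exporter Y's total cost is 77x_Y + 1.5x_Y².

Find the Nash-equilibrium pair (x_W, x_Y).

Exporter W's profit: π = x_W(244 − (x_W + x_Y)) − 72x_W.
∂π/∂x_W = 172 − 2x_W − x_Y = 0, so x_W = 86 − 0.5x_Y.
For Y: ∂π/∂x_Y = 167 − 5x_Y − x_W = 0 ⇒ x_Y = 33.4 − 0.2x_W.
Solving the two reaction functions simultaneously: (1 − (−0.5)(−0.2))x_W = 86 − 0.5·33.4, so 0.9x_W = 69.3 and x_W = 77.
Then x_Y = 33.4 − 0.2·77 = 18.

77, 18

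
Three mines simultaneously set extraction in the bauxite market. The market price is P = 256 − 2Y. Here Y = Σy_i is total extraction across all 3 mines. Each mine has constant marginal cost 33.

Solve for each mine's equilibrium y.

A representative mine's profit is π_i = y_i(256 − 2Y) − 33y_i, with Y = y_i + Σ_{j≠i} y_j.
First-order condition: 223 − 4y_i − 2Σ_{j≠i} y_j = 0.
With identical mines, set every y_j = y: then 223 − 4y − 4y = 0, i.e. y = 223/8 = 27.875.

27.875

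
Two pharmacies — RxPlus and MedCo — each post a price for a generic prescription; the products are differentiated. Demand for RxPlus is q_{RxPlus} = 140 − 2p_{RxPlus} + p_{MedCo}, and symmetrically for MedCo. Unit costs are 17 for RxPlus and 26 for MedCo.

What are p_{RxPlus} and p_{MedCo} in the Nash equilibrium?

59.2, 62.8

RxPlus's profit: π = (p_{RxPlus} − 17)(140 − 2p_{RxPlus} + p_{MedCo}).
∂π/∂p_{RxPlus} = 174 − 4p_{RxPlus} + p_{MedCo} = 0 ⇒ p_{RxPlus} = 43.5 + 0.25p_{MedCo}.
Similarly p_{MedCo} = 48 + 0.25p_{RxPlus}.
Solving the two reaction functions simultaneously: (1 − (0.25)(0.25))p_{RxPlus} = 43.5 + 0.25·48, so 0.9375p_{RxPlus} = 55.5 and p_{RxPlus} = 59.2.
Then p_{MedCo} = 48 + 0.25·59.2 = 62.8.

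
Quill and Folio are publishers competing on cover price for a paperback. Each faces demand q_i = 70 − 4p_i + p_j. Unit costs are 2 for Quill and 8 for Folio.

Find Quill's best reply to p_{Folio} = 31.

13.625

Quill's profit: π = (p_{Quill} − 2)(70 − 4p_{Quill} + p_{Folio}).
∂π/∂p_{Quill} = 78 − 8p_{Quill} + p_{Folio} = 0 ⇒ p_{Quill} = 9.75 + 0.125p_{Folio}.
At p_{Folio} = 31: p_{Quill} = 9.75 + 0.125·31 = 13.625.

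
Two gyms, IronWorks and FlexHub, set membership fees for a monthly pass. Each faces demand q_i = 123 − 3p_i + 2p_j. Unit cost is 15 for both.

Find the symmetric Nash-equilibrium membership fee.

IronWorks's profit: π = (p_{IronWorks} − 15)(123 − 3p_{IronWorks} + 2p_{FlexHub}).
∂π/∂p_{IronWorks} = 168 − 6p_{IronWorks} + 2p_{FlexHub} = 0 ⇒ p_{IronWorks} = 28 + (1/3)p_{FlexHub}.
By symmetry p_{FlexHub} = p_{IronWorks}; substituting into the reaction function, (2/3)p_{IronWorks} = 28 and p_{IronWorks} = 42.

42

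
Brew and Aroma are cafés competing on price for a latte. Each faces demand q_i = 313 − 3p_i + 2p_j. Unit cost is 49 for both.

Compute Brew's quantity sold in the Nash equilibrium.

198

Brew's profit: π = (p_{Brew} − 49)(313 − 3p_{Brew} + 2p_{Aroma}).
∂π/∂p_{Brew} = 460 − 6p_{Brew} + 2p_{Aroma} = 0 ⇒ p_{Brew} = 230/3 + (1/3)p_{Aroma}.
By symmetry p_{Aroma} = p_{Brew}; substituting into the reaction function, (2/3)p_{Brew} = 230/3 and p_{Brew} = 115.
q_{Brew} = 313 − 3·115 + 2·115 = 198.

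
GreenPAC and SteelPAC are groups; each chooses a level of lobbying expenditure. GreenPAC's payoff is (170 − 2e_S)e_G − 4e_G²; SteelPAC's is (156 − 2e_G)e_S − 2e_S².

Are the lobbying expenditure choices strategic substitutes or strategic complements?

strategic substitutes

Expanding GreenPAC's payoff: 170e_G − 2e_Se_G − 4e_G².
∂π/∂e_G = 170 − 2e_S − 8e_G = 0, so e_G = 21.25 − 0.25e_S.
The best-response slope de_G/de_S = −0.25 < 0: the reaction function is downward-sloping, so the choices are strategic substitutes.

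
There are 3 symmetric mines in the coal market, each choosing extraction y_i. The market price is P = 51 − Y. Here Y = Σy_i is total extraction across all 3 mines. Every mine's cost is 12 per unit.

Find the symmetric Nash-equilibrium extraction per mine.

9.75

A representative mine's profit is π_i = y_i(51 − Y) − 12y_i, with Y = y_i + Σ_{j≠i} y_j.
First-order condition: 39 − 2y_i − Σ_{j≠i} y_j = 0.
In a symmetric equilibrium every mine chooses the same y, so Σ_{j≠i} y_j = 2y. The condition becomes 39 − 4y = 0, giving y = 39/4 = 9.75.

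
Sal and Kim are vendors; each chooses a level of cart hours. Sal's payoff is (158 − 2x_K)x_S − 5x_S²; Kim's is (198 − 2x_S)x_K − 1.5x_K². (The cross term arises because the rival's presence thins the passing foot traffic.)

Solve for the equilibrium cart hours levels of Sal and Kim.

Expanding Sal's payoff: 158x_S − 2x_Kx_S − 5x_S².
∂π/∂x_S = 158 − 2x_K − 10x_S = 0, so x_S = 15.8 − 0.2x_K.
Likewise for Kim: x_K = 66 − (2/3)x_S.
Substituting the second reaction function into the first: x_S = 15.8 − 0.2(66 − (2/3)x_S), which gives (13/15)x_S = 2.6 ⇒ x_S = 3.
Then x_K = 66 − (2/3)·3 = 64.

3, 64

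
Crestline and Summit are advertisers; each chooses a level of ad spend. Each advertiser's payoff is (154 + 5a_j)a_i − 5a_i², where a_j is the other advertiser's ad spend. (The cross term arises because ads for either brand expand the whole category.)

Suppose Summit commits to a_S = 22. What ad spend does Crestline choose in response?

Crestline's payoff is (154 + 5a_S)a_C − 5a_C².
∂π/∂a_C = 154 + 5a_S − 10a_C = 0, so a_C = 15.4 + 0.5a_S.
At a_S = 22: a_C = 15.4 + 0.5·22 = 26.4.

26.4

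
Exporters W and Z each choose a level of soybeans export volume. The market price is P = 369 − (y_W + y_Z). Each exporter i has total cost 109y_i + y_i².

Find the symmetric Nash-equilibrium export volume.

52

Exporter W's profit: π = y_W(369 − (y_W + y_Z)) − 109y_W − y_W².
∂π/∂y_W = 260 − 4y_W − y_Z = 0, so y_W = 65 − 0.25y_Z.
Setting y_W = y_Z in the reaction function: y_W = 65 − 0.25y_W, so y_W = 65 / 1.25 = 52.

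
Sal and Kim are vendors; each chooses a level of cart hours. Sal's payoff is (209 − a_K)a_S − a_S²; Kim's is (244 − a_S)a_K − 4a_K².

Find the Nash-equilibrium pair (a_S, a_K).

Expanding Sal's payoff: 209a_S − a_Ka_S − a_S².
∂π/∂a_S = 209 − a_K − 2a_S = 0, so a_S = 104.5 − 0.5a_K.
Likewise for Kim: a_K = 30.5 − 0.125a_S.
Solving the two reaction functions simultaneously: (1 − (−0.5)(−0.125))a_S = 104.5 − 0.5·30.5, so 0.9375a_S = 89.25 and a_S = 95.2.
Then a_K = 30.5 − 0.125·95.2 = 18.6.

95.2, 18.6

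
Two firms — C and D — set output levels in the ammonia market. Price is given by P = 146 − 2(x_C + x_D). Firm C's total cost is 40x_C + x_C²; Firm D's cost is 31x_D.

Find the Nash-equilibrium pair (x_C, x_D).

Firm C's profit: π = x_C(146 − 2(x_C + x_D)) − 40x_C − x_C².
∂π/∂x_C = 106 − 6x_C − 2x_D = 0, so x_C = 53/3 − (1/3)x_D.
For D: ∂π/∂x_D = 115 − 4x_D − 2x_C = 0 ⇒ x_D = 28.75 − 0.5x_C.
Solving the two reaction functions simultaneously: (1 − (−1/3)(−0.5))x_C = 53/3 − (1/3)·28.75, so (5/6)x_C = 97/12 and x_C = 9.7.
Then x_D = 28.75 − 0.5·9.7 = 23.9.

9.7, 23.9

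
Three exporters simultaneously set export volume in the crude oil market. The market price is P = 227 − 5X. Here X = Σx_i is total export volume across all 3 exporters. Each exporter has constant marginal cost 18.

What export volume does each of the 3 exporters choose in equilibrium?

10.45

A representative exporter's profit is π_i = x_i(227 − 5X) − 18x_i, with X = x_i + Σ_{j≠i} x_j.
First-order condition: 209 − 10x_i − 5Σ_{j≠i} x_j = 0.
In a symmetric equilibrium every exporter chooses the same x, so Σ_{j≠i} x_j = 2x. The condition becomes 209 − 20x = 0, giving x = 209/20 = 10.45.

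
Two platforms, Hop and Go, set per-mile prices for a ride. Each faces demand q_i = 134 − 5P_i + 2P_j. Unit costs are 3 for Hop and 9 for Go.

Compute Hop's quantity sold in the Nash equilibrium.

81.25

Hop's profit: π = (P_{Hop} − 3)(134 − 5P_{Hop} + 2P_{Go}).
∂π/∂P_{Hop} = 149 − 10P_{Hop} + 2P_{Go} = 0 ⇒ P_{Hop} = 14.9 + 0.2P_{Go}.
Similarly P_{Go} = 17.9 + 0.2P_{Hop}.
Plugging P_{Go} into Hop's best response: P_{Hop} = 14.9 + 0.2(17.9 + 0.2P_{Hop}) ⇒ 0.96P_{Hop} = 18.48, so P_{Hop} = 19.25.
Then P_{Go} = 17.9 + 0.2·19.25 = 21.75.
q_{Hop} = 134 − 5·19.25 + 2·21.75 = 81.25.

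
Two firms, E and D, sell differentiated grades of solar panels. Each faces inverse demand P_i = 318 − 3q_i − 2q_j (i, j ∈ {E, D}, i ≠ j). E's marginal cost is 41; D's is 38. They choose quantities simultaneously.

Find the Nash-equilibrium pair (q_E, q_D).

34.4375, 35.1875

Firm E's profit: π = q_E(318 − 3q_E − 2q_D) − 41q_E.
∂π/∂q_E = 277 − 6q_E − 2q_D = 0 ⇒ q_E = 277/6 − (1/3)q_D.
Similarly q_D = 140/3 − (1/3)q_E.
Solving the two reaction functions simultaneously: (1 − (−1/3)(−1/3))q_E = 277/6 − (1/3)·(140/3), so (8/9)q_E = 551/18 and q_E = 34.4375.
Then q_D = 140/3 − (1/3)·34.4375 = 35.1875.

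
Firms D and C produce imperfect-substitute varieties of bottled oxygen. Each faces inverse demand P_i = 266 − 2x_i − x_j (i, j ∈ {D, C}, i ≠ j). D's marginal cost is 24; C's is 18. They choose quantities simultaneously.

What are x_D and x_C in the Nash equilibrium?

Firm D's profit: π = x_D(266 − 2x_D − x_C) − 24x_D.
∂π/∂x_D = 242 − 4x_D − x_C = 0 ⇒ x_D = 60.5 − 0.25x_C.
Similarly x_C = 62 − 0.25x_D.
Plugging x_C into D's best response: x_D = 60.5 − 0.25(62 − 0.25x_D) ⇒ 0.9375x_D = 45, so x_D = 48.
Then x_C = 62 − 0.25·48 = 50.

48, 50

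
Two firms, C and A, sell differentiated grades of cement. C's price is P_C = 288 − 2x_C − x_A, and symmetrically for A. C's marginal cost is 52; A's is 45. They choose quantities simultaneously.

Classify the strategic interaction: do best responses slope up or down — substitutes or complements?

strategic substitutes

Firm C's profit: π = x_C(288 − 2x_C − x_A) − 52x_C.
∂π/∂x_C = 236 − 4x_C − x_A = 0 ⇒ x_C = 59 − 0.25x_A.
The best-response slope dx_C/dx_A = −0.25 < 0: the reaction function is downward-sloping, so the choices are strategic substitutes.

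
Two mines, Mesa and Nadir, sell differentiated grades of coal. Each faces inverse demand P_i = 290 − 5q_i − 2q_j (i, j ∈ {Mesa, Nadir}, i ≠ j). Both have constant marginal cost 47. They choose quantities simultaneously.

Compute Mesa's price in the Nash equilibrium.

148.25

Mine Mesa's profit: π = q_{Mesa}(290 − 5q_{Mesa} − 2q_{Nadir}) − 47q_{Mesa}.
∂π/∂q_{Mesa} = 243 − 10q_{Mesa} − 2q_{Nadir} = 0 ⇒ q_{Mesa} = 24.3 − 0.2q_{Nadir}.
By symmetry q_{Nadir} = q_{Mesa}; substituting into the reaction function, 1.2q_{Mesa} = 24.3 and q_{Mesa} = 20.25.
P_{Mesa} = 290 − 5·20.25 − 2·20.25 = 148.25.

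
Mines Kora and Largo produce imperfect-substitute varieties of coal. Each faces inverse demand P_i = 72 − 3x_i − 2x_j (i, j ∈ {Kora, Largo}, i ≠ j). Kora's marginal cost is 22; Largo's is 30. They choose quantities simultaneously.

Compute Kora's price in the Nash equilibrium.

42.25

Mine Kora's profit: π = x_{Kora}(72 − 3x_{Kora} − 2x_{Largo}) − 22x_{Kora}.
∂π/∂x_{Kora} = 50 − 6x_{Kora} − 2x_{Largo} = 0 ⇒ x_{Kora} = 25/3 − (1/3)x_{Largo}.
Similarly x_{Largo} = 7 − (1/3)x_{Kora}.
Solving the two reaction functions simultaneously: (1 − (−1/3)(−1/3))x_{Kora} = 25/3 − (1/3)·7, so (8/9)x_{Kora} = 6 and x_{Kora} = 6.75.
Then x_{Largo} = 7 − (1/3)·6.75 = 4.75.
P_{Kora} = 72 − 3·6.75 − 2·4.75 = 42.25.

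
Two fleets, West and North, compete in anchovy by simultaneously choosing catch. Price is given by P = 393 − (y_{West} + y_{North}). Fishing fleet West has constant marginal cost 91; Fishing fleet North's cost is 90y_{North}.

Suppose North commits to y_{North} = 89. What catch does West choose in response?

Fishing fleet West's profit: π = y_{West}(393 − (y_{West} + y_{North})) − 91y_{West}.
∂π/∂y_{West} = 302 − 2y_{West} − y_{North} = 0, so y_{West} = 151 − 0.5y_{North}.
At y_{North} = 89: y_{West} = 151 − 0.5·89 = 106.5.

106.5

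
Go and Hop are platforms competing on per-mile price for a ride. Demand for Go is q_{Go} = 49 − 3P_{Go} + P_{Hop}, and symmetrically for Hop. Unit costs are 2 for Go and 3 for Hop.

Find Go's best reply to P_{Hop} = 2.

9.5

Go's profit: π = (P_{Go} − 2)(49 − 3P_{Go} + P_{Hop}).
∂π/∂P_{Go} = 55 − 6P_{Go} + P_{Hop} = 0 ⇒ P_{Go} = 55/6 + (1/6)P_{Hop}.
At P_{Hop} = 2: P_{Go} = 55/6 + (1/6)·2 = 9.5.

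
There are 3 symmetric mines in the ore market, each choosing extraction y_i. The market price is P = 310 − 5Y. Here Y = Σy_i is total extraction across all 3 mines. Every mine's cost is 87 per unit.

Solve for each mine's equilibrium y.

11.15

A representative mine's profit is π_i = y_i(310 − 5Y) − 87y_i, with Y = y_i + Σ_{j≠i} y_j.
First-order condition: 223 − 10y_i − 5Σ_{j≠i} y_j = 0.
Imposing symmetry (y_j = y for all j) turns Σ_{j≠i} y_j into 2y, so 223 = 20y and y = 11.15.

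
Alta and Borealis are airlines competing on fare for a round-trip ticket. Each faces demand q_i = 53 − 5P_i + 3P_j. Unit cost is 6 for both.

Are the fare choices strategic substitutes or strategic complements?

strategic complements

Alta's profit: π = (P_{Alta} − 6)(53 − 5P_{Alta} + 3P_{Borealis}).
∂π/∂P_{Alta} = 83 − 10P_{Alta} + 3P_{Borealis} = 0 ⇒ P_{Alta} = 8.3 + 0.3P_{Borealis}.
The best-response slope dP_{Alta}/dP_{Borealis} = 0.3 > 0: the reaction function is upward-sloping, so the choices are strategic complements.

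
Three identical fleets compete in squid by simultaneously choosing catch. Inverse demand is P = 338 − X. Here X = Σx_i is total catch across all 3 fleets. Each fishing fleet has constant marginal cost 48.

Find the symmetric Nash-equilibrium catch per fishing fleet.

72.5

A representative fishing fleet's profit is π_i = x_i(338 − X) − 48x_i, with X = x_i + Σ_{j≠i} x_j.
First-order condition: 290 − 2x_i − Σ_{j≠i} x_j = 0.
In a symmetric equilibrium every fishing fleet chooses the same x, so Σ_{j≠i} x_j = 2x. The condition becomes 290 − 4x = 0, giving x = 290/4 = 72.5.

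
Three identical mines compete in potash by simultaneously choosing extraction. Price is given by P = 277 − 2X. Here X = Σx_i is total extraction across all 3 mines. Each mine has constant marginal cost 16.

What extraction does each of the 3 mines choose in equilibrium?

A representative mine's profit is π_i = x_i(277 − 2X) − 16x_i, with X = x_i + Σ_{j≠i} x_j.
First-order condition: 261 − 4x_i − 2Σ_{j≠i} x_j = 0.
In a symmetric equilibrium every mine chooses the same x, so Σ_{j≠i} x_j = 2x. The condition becomes 261 − 8x = 0, giving x = 261/8 = 32.625.

32.625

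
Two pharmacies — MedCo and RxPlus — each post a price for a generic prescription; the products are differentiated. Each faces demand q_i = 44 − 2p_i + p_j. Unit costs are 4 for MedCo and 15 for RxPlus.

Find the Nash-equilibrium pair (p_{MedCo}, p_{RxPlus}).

18.8, 23.2

MedCo's profit: π = (p_{MedCo} − 4)(44 − 2p_{MedCo} + p_{RxPlus}).
∂π/∂p_{MedCo} = 52 − 4p_{MedCo} + p_{RxPlus} = 0 ⇒ p_{MedCo} = 13 + 0.25p_{RxPlus}.
Similarly p_{RxPlus} = 18.5 + 0.25p_{MedCo}.
Substituting the second reaction function into the first: p_{MedCo} = 13 + 0.25(18.5 + 0.25p_{MedCo}), which gives 0.9375p_{MedCo} = 17.625 ⇒ p_{MedCo} = 18.8.
Then p_{RxPlus} = 18.5 + 0.25·18.8 = 23.2.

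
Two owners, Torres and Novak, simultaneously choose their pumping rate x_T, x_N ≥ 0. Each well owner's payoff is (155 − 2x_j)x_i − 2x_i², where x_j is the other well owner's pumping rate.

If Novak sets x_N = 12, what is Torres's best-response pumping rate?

Torres's payoff is (155 − 2x_N)x_T − 2x_T².
∂π/∂x_T = 155 − 2x_N − 4x_T = 0, so x_T = 38.75 − 0.5x_N.
At x_N = 12: x_T = 38.75 − 0.5·12 = 32.75.

32.75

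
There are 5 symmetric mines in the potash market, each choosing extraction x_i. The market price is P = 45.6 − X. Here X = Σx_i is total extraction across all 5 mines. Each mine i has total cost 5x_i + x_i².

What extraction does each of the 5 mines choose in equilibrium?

5.075

A representative mine's profit is π_i = x_i(45.6 − X) − 5x_i − x_i², with X = x_i + Σ_{j≠i} x_j.
First-order condition: 40.6 − 4x_i − Σ_{j≠i} x_j = 0.
With identical mines, set every x_j = x: then 40.6 − 4x − 4x = 0, i.e. x = 40.6/8 = 5.075.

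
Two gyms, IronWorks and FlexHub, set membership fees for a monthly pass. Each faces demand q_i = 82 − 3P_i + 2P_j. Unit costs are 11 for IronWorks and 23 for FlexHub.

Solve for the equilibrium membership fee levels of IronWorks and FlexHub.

31, 35.5

IronWorks's profit: π = (P_{IronWorks} − 11)(82 − 3P_{IronWorks} + 2P_{FlexHub}).
∂π/∂P_{IronWorks} = 115 − 6P_{IronWorks} + 2P_{FlexHub} = 0 ⇒ P_{IronWorks} = 115/6 + (1/3)P_{FlexHub}.
Similarly P_{FlexHub} = 151/6 + (1/3)P_{IronWorks}.
Plugging P_{FlexHub} into IronWorks's best response: P_{IronWorks} = 115/6 + (1/3)(151/6 + (1/3)P_{IronWorks}) ⇒ (8/9)P_{IronWorks} = 248/9, so P_{IronWorks} = 31.
Then P_{FlexHub} = 151/6 + (1/3)·31 = 35.5.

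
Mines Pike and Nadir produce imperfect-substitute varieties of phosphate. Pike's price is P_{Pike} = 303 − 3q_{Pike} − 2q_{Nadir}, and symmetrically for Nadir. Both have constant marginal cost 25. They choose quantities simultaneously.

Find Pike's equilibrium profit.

Mine Pike's profit: π = q_{Pike}(303 − 3q_{Pike} − 2q_{Nadir}) − 25q_{Pike}.
∂π/∂q_{Pike} = 278 − 6q_{Pike} − 2q_{Nadir} = 0 ⇒ q_{Pike} = 139/3 − (1/3)q_{Nadir}.
Setting q_{Pike} = q_{Nadir} in the reaction function: q_{Pike} = 139/3 − (1/3)q_{Pike}, so q_{Pike} = (139/3) / (4/3) = 34.75.
P_{Pike} = 303 − 3·34.75 − 2·34.75 = 129.25.
Profit = (129.25 − 25)·34.75 = 3622.6875.

3622.6875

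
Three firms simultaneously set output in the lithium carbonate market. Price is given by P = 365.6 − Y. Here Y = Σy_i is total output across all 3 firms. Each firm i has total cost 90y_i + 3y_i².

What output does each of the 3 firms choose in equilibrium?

A representative firm's profit is π_i = y_i(365.6 − Y) − 90y_i − 3y_i², with Y = y_i + Σ_{j≠i} y_j.
First-order condition: 275.6 − 8y_i − Σ_{j≠i} y_j = 0.
Imposing symmetry (y_j = y for all j) turns Σ_{j≠i} y_j into 2y, so 275.6 = 10y and y = 27.56.

27.56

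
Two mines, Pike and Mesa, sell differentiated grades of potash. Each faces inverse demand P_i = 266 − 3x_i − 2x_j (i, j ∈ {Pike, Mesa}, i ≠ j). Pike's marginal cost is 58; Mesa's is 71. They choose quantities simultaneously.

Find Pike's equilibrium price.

138.4375

Mine Pike's profit: π = x_{Pike}(266 − 3x_{Pike} − 2x_{Mesa}) − 58x_{Pike}.
∂π/∂x_{Pike} = 208 − 6x_{Pike} − 2x_{Mesa} = 0 ⇒ x_{Pike} = 104/3 − (1/3)x_{Mesa}.
Similarly x_{Mesa} = 32.5 − (1/3)x_{Pike}.
Solving the two reaction functions simultaneously: (1 − (−1/3)(−1/3))x_{Pike} = 104/3 − (1/3)·32.5, so (8/9)x_{Pike} = 143/6 and x_{Pike} = 26.8125.
Then x_{Mesa} = 32.5 − (1/3)·26.8125 = 23.5625.
P_{Pike} = 266 − 3·26.8125 − 2·23.5625 = 138.4375.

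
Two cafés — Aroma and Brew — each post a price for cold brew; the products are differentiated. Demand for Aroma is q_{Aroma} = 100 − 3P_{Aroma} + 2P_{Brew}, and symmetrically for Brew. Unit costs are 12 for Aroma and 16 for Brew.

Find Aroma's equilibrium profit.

Aroma's profit: π = (P_{Aroma} − 12)(100 − 3P_{Aroma} + 2P_{Brew}).
∂π/∂P_{Aroma} = 136 − 6P_{Aroma} + 2P_{Brew} = 0 ⇒ P_{Aroma} = 68/3 + (1/3)P_{Brew}.
Similarly P_{Brew} = 74/3 + (1/3)P_{Aroma}.
Plugging P_{Brew} into Aroma's best response: P_{Aroma} = 68/3 + (1/3)(74/3 + (1/3)P_{Aroma}) ⇒ (8/9)P_{Aroma} = 278/9, so P_{Aroma} = 34.75.
Then P_{Brew} = 74/3 + (1/3)·34.75 = 36.25.
q_{Aroma} = 100 − 3·34.75 + 2·36.25 = 68.25.
Profit = (34.75 − 12)·68.25 = 1552.6875.

1552.6875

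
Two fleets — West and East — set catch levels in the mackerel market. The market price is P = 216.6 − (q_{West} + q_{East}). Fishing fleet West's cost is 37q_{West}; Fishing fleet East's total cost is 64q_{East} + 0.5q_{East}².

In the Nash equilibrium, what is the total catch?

102.36

Fishing fleet West's profit: π = q_{West}(216.6 − (q_{West} + q_{East})) − 37q_{West}.
∂π/∂q_{West} = 179.6 − 2q_{West} − q_{East} = 0, so q_{West} = 89.8 − 0.5q_{East}.
For East: ∂π/∂q_{East} = 152.6 − 3q_{East} − q_{West} = 0 ⇒ q_{East} = 763/15 − (1/3)q_{West}.
Plugging q_{East} into West's best response: q_{West} = 89.8 − 0.5(763/15 − (1/3)q_{West}) ⇒ (5/6)q_{West} = 1931/30, so q_{West} = 77.24.
Then q_{East} = 763/15 − (1/3)·77.24 = 25.12.
Total catch: 77.24 + 25.12 = 102.36.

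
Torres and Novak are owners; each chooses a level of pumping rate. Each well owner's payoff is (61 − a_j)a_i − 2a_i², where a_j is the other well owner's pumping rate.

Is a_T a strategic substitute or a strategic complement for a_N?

Torres's payoff is (61 − a_N)a_T − 2a_T².
∂π/∂a_T = 61 − a_N − 4a_T = 0, so a_T = 15.25 − 0.25a_N.
The best-response slope da_T/da_N = −0.25 < 0: the reaction function is downward-sloping, so the choices are strategic substitutes.

strategic substitutes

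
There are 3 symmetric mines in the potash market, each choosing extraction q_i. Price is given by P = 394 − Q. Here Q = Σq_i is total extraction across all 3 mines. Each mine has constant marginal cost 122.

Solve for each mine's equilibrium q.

68

A representative mine's profit is π_i = q_i(394 − Q) − 122q_i, with Q = q_i + Σ_{j≠i} q_j.
First-order condition: 272 − 2q_i − Σ_{j≠i} q_j = 0.
With identical mines, set every q_j = q: then 272 − 2q − 2q = 0, i.e. q = 272/4 = 68.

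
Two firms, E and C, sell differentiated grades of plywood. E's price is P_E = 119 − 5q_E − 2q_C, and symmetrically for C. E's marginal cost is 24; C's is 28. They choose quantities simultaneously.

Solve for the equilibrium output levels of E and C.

8, 7.5

Firm E's profit: π = q_E(119 − 5q_E − 2q_C) − 24q_E.
∂π/∂q_E = 95 − 10q_E − 2q_C = 0 ⇒ q_E = 9.5 − 0.2q_C.
Similarly q_C = 9.1 − 0.2q_E.
Solving the two reaction functions simultaneously: (1 − (−0.2)(−0.2))q_E = 9.5 − 0.2·9.1, so 0.96q_E = 7.68 and q_E = 8.
Then q_C = 9.1 − 0.2·8 = 7.5.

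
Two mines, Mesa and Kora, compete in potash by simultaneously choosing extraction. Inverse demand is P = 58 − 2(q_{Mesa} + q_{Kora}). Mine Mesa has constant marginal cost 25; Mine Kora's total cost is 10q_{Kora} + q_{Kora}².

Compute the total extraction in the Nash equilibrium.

11.4

Mine Mesa's profit: π = q_{Mesa}(58 − 2(q_{Mesa} + q_{Kora})) − 25q_{Mesa}.
∂π/∂q_{Mesa} = 33 − 4q_{Mesa} − 2q_{Kora} = 0, so q_{Mesa} = 8.25 − 0.5q_{Kora}.
For Kora: ∂π/∂q_{Kora} = 48 − 6q_{Kora} − 2q_{Mesa} = 0 ⇒ q_{Kora} = 8 − (1/3)q_{Mesa}.
Substituting the second reaction function into the first: q_{Mesa} = 8.25 − 0.5(8 − (1/3)q_{Mesa}), which gives (5/6)q_{Mesa} = 4.25 ⇒ q_{Mesa} = 5.1.
Then q_{Kora} = 8 − (1/3)·5.1 = 6.3.
Total extraction: 5.1 + 6.3 = 11.4.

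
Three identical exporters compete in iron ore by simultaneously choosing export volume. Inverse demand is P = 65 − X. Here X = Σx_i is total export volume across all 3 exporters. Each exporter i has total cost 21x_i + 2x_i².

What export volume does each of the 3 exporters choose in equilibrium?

A representative exporter's profit is π_i = x_i(65 − X) − 21x_i − 2x_i², with X = x_i + Σ_{j≠i} x_j.
First-order condition: 44 − 6x_i − Σ_{j≠i} x_j = 0.
Imposing symmetry (x_j = x for all j) turns Σ_{j≠i} x_j into 2x, so 44 = 8x and x = 5.5.

5.5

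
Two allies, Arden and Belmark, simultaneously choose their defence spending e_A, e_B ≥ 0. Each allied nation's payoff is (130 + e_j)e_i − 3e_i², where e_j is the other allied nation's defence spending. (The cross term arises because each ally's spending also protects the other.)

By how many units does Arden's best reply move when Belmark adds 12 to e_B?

2

Arden's payoff is (130 + e_B)e_A − 3e_A².
∂π/∂e_A = 130 + e_B − 6e_A = 0, so e_A = 65/3 + (1/6)e_B.
The reaction-function slope is 1/6, so a 12-unit rise in e_B moves e_A by 1/6 × 12 = 2. Arden's best response rises — the actions are strategic complements.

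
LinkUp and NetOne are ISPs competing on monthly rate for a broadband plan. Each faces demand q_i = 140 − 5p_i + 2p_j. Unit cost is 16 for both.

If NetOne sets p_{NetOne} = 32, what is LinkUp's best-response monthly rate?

28.4

LinkUp's profit: π = (p_{LinkUp} − 16)(140 − 5p_{LinkUp} + 2p_{NetOne}).
∂π/∂p_{LinkUp} = 220 − 10p_{LinkUp} + 2p_{NetOne} = 0 ⇒ p_{LinkUp} = 22 + 0.2p_{NetOne}.
At p_{NetOne} = 32: p_{LinkUp} = 22 + 0.2·32 = 28.4.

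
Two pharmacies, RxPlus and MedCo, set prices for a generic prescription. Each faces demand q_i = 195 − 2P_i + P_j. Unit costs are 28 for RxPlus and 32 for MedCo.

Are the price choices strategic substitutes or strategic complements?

strategic complements

RxPlus's profit: π = (P_{RxPlus} − 28)(195 − 2P_{RxPlus} + P_{MedCo}).
∂π/∂P_{RxPlus} = 251 − 4P_{RxPlus} + P_{MedCo} = 0 ⇒ P_{RxPlus} = 62.75 + 0.25P_{MedCo}.
The best-response slope dP_{RxPlus}/dP_{MedCo} = 0.25 > 0: the reaction function is upward-sloping, so the choices are strategic complements.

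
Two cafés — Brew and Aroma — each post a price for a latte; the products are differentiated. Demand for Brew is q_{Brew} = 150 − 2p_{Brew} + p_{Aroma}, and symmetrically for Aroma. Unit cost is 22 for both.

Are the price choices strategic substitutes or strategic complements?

strategic complements

Brew's profit: π = (p_{Brew} − 22)(150 − 2p_{Brew} + p_{Aroma}).
∂π/∂p_{Brew} = 194 − 4p_{Brew} + p_{Aroma} = 0 ⇒ p_{Brew} = 48.5 + 0.25p_{Aroma}.
The best-response slope dp_{Brew}/dp_{Aroma} = 0.25 > 0: the reaction function is upward-sloping, so the choices are strategic complements.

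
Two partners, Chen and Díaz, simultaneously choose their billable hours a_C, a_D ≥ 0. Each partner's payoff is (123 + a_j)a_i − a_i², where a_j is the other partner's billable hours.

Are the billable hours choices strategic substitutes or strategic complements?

strategic complements

Chen's payoff is (123 + a_D)a_C − a_C².
∂π/∂a_C = 123 + a_D − 2a_C = 0, so a_C = 61.5 + 0.5a_D.
The best-response slope da_C/da_D = 0.5 > 0: the reaction function is upward-sloping, so the choices are strategic complements.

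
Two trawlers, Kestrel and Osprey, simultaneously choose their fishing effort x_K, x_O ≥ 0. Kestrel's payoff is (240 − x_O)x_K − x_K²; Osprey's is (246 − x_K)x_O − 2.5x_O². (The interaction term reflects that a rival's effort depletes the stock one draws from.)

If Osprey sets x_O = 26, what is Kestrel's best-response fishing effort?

107

Expanding Kestrel's payoff: 240x_K − x_Ox_K − x_K².
∂π/∂x_K = 240 − x_O − 2x_K = 0, so x_K = 120 − 0.5x_O.
At x_O = 26: x_K = 120 − 0.5·26 = 107.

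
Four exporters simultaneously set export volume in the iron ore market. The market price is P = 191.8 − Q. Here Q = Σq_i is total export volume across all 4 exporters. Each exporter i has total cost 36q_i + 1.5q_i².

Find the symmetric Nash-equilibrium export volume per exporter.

A representative exporter's profit is π_i = q_i(191.8 − Q) − 36q_i − 1.5q_i², with Q = q_i + Σ_{j≠i} q_j.
First-order condition: 155.8 − 5q_i − Σ_{j≠i} q_j = 0.
With identical exporters, set every q_j = q: then 155.8 − 5q − 3q = 0, i.e. q = 155.8/8 = 19.475.

19.475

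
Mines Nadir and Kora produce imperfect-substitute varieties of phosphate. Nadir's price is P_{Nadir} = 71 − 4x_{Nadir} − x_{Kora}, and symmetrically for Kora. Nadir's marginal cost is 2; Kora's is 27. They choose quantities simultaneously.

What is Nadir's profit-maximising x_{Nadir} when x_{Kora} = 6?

7.875

Mine Nadir's profit: π = x_{Nadir}(71 − 4x_{Nadir} − x_{Kora}) − 2x_{Nadir}.
∂π/∂x_{Nadir} = 69 − 8x_{Nadir} − x_{Kora} = 0 ⇒ x_{Nadir} = 8.625 − 0.125x_{Kora}.
At x_{Kora} = 6: x_{Nadir} = 8.625 − 0.125·6 = 7.875.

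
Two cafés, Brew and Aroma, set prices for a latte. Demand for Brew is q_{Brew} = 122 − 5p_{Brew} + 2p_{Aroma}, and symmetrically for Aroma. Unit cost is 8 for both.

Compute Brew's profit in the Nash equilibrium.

Brew's profit: π = (p_{Brew} − 8)(122 − 5p_{Brew} + 2p_{Aroma}).
∂π/∂p_{Brew} = 162 − 10p_{Brew} + 2p_{Aroma} = 0 ⇒ p_{Brew} = 16.2 + 0.2p_{Aroma}.
Setting p_{Brew} = p_{Aroma} in the reaction function: p_{Brew} = 16.2 + 0.2p_{Brew}, so p_{Brew} = 16.2 / 0.8 = 20.25.
q_{Brew} = 122 − 5·20.25 + 2·20.25 = 61.25.
Profit = (20.25 − 8)·61.25 = 750.3125.

750.3125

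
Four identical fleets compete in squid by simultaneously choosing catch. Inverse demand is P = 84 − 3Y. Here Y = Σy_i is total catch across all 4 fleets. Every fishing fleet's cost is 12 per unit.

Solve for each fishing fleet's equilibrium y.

A representative fishing fleet's profit is π_i = y_i(84 − 3Y) − 12y_i, with Y = y_i + Σ_{j≠i} y_j.
First-order condition: 72 − 6y_i − 3Σ_{j≠i} y_j = 0.
Imposing symmetry (y_j = y for all j) turns Σ_{j≠i} y_j into 3y, so 72 = 15y and y = 4.8.

4.8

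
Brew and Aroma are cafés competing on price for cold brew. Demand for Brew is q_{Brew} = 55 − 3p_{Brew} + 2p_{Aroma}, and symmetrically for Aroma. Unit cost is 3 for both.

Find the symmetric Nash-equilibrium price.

Brew's profit: π = (p_{Brew} − 3)(55 − 3p_{Brew} + 2p_{Aroma}).
∂π/∂p_{Brew} = 64 − 6p_{Brew} + 2p_{Aroma} = 0 ⇒ p_{Brew} = 32/3 + (1/3)p_{Aroma}.
The game is symmetric, so in equilibrium p_{Aroma} = p_{Brew}: the reaction function gives (2/3)p_{Brew} = 32/3, hence p_{Brew} = 16.

16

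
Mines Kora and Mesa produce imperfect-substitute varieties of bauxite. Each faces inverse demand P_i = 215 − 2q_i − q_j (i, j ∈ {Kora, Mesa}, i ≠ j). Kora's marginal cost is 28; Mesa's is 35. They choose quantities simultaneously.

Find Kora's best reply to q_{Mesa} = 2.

Mine Kora's profit: π = q_{Kora}(215 − 2q_{Kora} − q_{Mesa}) − 28q_{Kora}.
∂π/∂q_{Kora} = 187 − 4q_{Kora} − q_{Mesa} = 0 ⇒ q_{Kora} = 46.75 − 0.25q_{Mesa}.
At q_{Mesa} = 2: q_{Kora} = 46.75 − 0.25·2 = 46.25.

46.25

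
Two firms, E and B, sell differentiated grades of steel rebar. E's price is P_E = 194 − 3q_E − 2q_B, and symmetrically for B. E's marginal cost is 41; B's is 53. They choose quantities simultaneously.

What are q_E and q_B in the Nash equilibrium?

19.875, 16.875

Firm E's profit: π = q_E(194 − 3q_E − 2q_B) − 41q_E.
∂π/∂q_E = 153 − 6q_E − 2q_B = 0 ⇒ q_E = 25.5 − (1/3)q_B.
Similarly q_B = 23.5 − (1/3)q_E.
Solving the two reaction functions simultaneously: (1 − (−1/3)(−1/3))q_E = 25.5 − (1/3)·23.5, so (8/9)q_E = 53/3 and q_E = 19.875.
Then q_B = 23.5 − (1/3)·19.875 = 16.875.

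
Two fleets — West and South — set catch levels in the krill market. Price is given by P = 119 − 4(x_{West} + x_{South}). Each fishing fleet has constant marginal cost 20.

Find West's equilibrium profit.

272.25

Fishing fleet West's profit: π = x_{West}(119 − 4(x_{West} + x_{South})) − 20x_{West}.
∂π/∂x_{West} = 99 − 8x_{West} − 4x_{South} = 0, so x_{West} = 12.375 − 0.5x_{South}.
By symmetry x_{South} = x_{West}; substituting into the reaction function, 1.5x_{West} = 12.375 and x_{West} = 8.25.
Price P = 119 − 4·16.5 = 53.
West's profit: (53 − 20)·8.25 = 272.25.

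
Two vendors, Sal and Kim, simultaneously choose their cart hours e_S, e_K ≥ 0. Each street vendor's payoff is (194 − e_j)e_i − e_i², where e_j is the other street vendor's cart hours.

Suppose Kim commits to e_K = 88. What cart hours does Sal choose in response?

53

Sal's payoff is (194 − e_K)e_S − e_S².
∂π/∂e_S = 194 − e_K − 2e_S = 0, so e_S = 97 − 0.5e_K.
At e_K = 88: e_S = 97 − 0.5·88 = 53.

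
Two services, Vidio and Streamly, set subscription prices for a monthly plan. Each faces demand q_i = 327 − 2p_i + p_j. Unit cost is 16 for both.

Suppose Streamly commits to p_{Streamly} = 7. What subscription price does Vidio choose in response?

91.5

Vidio's profit: π = (p_{Vidio} − 16)(327 − 2p_{Vidio} + p_{Streamly}).
∂π/∂p_{Vidio} = 359 − 4p_{Vidio} + p_{Streamly} = 0 ⇒ p_{Vidio} = 89.75 + 0.25p_{Streamly}.
At p_{Streamly} = 7: p_{Vidio} = 89.75 + 0.25·7 = 91.5.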